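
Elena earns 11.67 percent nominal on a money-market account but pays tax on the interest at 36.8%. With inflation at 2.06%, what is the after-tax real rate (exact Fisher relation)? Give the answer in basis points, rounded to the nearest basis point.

521 basis points

After-tax nominal return = 11.67% × (1 − 0.368) = 7.37544%.
1 + r = 1.0737544 / 1.02060 = 1.052082
After-tax real rate = 1.052082 − 1 → 521 basis points.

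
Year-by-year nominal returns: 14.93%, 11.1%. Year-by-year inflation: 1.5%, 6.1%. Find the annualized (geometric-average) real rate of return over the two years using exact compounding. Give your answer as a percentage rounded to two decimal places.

8.89%

Compound the nominal returns: 1.1493 × 1.1110 = 1.27687230.
Compound inflation: 1.0150 × 1.0610 = 1.07691500.
Deflate: 1.27687230 / 1.07691500 = 1.18567603.
Annualized real rate = 1.18567603^(1/2) − 1 = 8.8888% → 8.89%.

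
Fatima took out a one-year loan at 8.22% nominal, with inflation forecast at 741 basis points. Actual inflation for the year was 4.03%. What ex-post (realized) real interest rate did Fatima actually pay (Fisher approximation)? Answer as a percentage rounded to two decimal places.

Ex-post: 8.22% − 4.03% = 4.190%
So the realized real rate is 4.19%.

4.19%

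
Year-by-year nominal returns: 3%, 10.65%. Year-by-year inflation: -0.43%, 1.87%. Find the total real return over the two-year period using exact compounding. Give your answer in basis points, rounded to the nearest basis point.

Compound the nominal returns: 1.0300 × 1.1065 = 1.139695.
Compound inflation: 0.9957 × 1.0187 = 1.014320.
Deflate: 1.139695 / 1.014320 = 1.123605.
Total real return = 1.123605 − 1 → 1236 basis points.

1236 basis points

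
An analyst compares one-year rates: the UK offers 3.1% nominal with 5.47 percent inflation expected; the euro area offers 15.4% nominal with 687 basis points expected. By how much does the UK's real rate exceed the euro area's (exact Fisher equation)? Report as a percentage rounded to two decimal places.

The UK: (1 + 0.0310)/(1 + 0.0547) − 1 = -2.2471%
The euro area: (1 + 0.1540)/(1 + 0.0687) − 1 = 7.9817%
Differential = -2.2471% − 7.9817% = -10.2287% → -10.23%.

-10.23%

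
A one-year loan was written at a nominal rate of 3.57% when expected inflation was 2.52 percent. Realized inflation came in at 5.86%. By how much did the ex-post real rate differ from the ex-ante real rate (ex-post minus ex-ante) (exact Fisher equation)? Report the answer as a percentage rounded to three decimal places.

Ex-ante: (1 + 0.0357)/(1 + 0.0252) − 1 = 1.0242%
Ex-post: (1 + 0.0357)/(1 + 0.0586) − 1 = -2.1632%
Difference (ex-post − ex-ante) = -3.1874% → -3.187%.

-3.187%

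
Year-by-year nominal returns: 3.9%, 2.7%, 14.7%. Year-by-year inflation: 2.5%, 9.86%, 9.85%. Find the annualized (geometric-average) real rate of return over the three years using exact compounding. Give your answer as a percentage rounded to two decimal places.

Nominal growth factor = 1.0390 × 1.0270 × 1.1470 = 1.22390979
Price-level growth factor = 1.0250 × 1.0986 × 1.0985 = 1.23698240
Real growth factor = 1.22390979 / 1.23698240 = 0.98943185
Annualized real rate = 0.98943185^(1/3) − 1 = -0.3535% → -0.35%.

-0.35%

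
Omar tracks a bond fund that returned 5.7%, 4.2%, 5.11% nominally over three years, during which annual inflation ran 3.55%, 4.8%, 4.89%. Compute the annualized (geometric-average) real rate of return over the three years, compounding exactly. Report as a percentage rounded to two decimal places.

0.57%

Compound the nominal returns: 1.0570 × 1.0420 × 1.0511 = 1.15767523.
Compound inflation: 1.0355 × 1.0480 × 1.0489 = 1.13827048.
Deflate: 1.15767523 / 1.13827048 = 1.01704758.
Annualized real rate = 1.01704758^(1/3) − 1 = 0.5651% → 0.57%.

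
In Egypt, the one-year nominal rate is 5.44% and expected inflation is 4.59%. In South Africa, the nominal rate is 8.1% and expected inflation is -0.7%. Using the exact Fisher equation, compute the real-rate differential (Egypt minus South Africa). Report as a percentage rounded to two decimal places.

-8.05%

Egypt: (1 + 0.0544)/(1 + 0.0459) − 1 = 0.8127%
South Africa: (1 + 0.0810)/(1 − 0.0070) − 1 = 8.8620%
Differential = 0.8127% − 8.8620% = -8.0493% → -8.05%.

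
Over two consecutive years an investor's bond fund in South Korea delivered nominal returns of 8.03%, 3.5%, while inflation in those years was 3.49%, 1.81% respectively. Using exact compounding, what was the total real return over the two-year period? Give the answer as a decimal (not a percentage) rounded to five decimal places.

Compound the nominal returns: 1.0803 × 1.0350 = 1.118111.
Compound inflation: 1.0349 × 1.0181 = 1.053632.
Deflate: 1.118111 / 1.053632 = 1.061197.
Total real return = 1.061197 − 1 → 0.06120.

0.06120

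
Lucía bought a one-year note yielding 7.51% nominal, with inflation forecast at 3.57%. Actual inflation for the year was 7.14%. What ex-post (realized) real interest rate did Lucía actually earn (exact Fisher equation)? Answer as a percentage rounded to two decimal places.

Ex-post: (1 + 0.0751)/(1 + 0.0714) − 1 = 0.3453%
So the realized real rate is 0.35%.

0.35%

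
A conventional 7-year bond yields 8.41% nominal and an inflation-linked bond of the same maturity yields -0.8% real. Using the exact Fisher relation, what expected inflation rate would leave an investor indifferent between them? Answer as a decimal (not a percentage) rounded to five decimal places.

0.09284

(1 + π) = (1 + i)/(1 + r) = 1.08410 / 0.99200 = 1.092843
Break-even inflation = 1.092843 − 1 → 0.09284.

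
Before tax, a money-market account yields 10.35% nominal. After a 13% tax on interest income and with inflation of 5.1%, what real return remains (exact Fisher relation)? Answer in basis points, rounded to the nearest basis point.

372 basis points

After-tax nominal return = 10.35% × (1 − 0.13) = 9.0045%.
1 + r = 1.090045 / 1.05100 = 1.0371503
After-tax real rate = 1.0371503 − 1 → 372 basis points.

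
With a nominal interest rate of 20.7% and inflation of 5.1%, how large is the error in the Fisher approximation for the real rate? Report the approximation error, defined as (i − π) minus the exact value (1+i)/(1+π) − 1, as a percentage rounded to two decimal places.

Approximate: r ≈ 20.700% − 5.100% = 15.6000%
Exact: (1 + 0.2070)/(1 + 0.0510) − 1 = 14.8430%
Error = 15.6000% − 14.8430% = 0.7570% → 0.76%.

0.76%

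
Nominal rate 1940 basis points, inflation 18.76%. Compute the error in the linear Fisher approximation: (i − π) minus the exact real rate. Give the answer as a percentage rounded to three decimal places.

Approximate: r ≈ 19.400% − 18.760% = 0.6400%
Exact: (1 + 0.1940)/(1 + 0.1876) − 1 = 0.5389%
Error = 0.6400% − 0.5389% = 0.1011% → 0.101%.

0.101%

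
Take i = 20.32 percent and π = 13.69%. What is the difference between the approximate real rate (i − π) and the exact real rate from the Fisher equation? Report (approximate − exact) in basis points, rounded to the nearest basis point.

80 basis points

Approximate: r ≈ 20.320% − 13.690% = 6.6300%
Exact: (1 + 0.2032)/(1 + 0.1369) − 1 = 5.8316%
Error = 6.6300% − 5.8316% = 0.7984% → 80 basis points.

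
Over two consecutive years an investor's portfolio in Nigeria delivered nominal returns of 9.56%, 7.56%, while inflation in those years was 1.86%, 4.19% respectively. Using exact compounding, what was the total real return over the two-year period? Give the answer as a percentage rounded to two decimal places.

11.04%

Nominal growth factor = 1.0956 × 1.0756 = 1.178427
Price-level growth factor = 1.0186 × 1.0419 = 1.061279
Real growth factor = 1.178427 / 1.061279 = 1.110384
Total real return = 1.110384 − 1 → 11.04%.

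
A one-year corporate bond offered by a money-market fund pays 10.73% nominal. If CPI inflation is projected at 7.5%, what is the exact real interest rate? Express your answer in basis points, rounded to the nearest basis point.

300 basis points

By the Fisher relation, 1 + r = (1 + i)/(1 + π).
1 + r = 1.10730 / 1.07500 = 1.030047
r = 1.030047 − 1 = 3.0047%, i.e. 300 basis points.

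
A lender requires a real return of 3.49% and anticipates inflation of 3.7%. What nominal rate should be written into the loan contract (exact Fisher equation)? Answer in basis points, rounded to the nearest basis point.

732 basis points

(1 + i) = (1 + r)(1 + π) = 1.03490 × 1.03700 = 1.0731913
i = 1.0731913 − 1, so the required nominal rate is 732 basis points.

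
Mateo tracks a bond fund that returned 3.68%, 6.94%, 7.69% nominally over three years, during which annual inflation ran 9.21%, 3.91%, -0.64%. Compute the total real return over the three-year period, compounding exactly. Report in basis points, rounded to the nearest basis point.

Compound the nominal returns: 1.0368 × 1.0694 × 1.0769 = 1.194017.
Compound inflation: 1.0921 × 1.0391 × 0.9936 = 1.127538.
Deflate: 1.194017 / 1.127538 = 1.058959.
Total real return = 1.058959 − 1 → 590 basis points.

590 basis points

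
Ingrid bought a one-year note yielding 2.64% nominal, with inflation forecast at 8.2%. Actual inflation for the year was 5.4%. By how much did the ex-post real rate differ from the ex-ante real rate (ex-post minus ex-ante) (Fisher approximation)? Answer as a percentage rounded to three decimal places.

Ex-ante: 2.64% − 8.2% = -5.560%
Ex-post: 2.64% − 5.4% = -2.760%
Difference (ex-post − ex-ante) = 2.8000% → 2.800%.

2.800%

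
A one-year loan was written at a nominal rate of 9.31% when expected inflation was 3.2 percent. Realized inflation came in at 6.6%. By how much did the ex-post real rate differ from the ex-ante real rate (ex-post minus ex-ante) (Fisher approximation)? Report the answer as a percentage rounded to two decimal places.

Ex-ante: 9.31% − 3.2% = 6.110%
Ex-post: 9.31% − 6.6% = 2.710%
Difference (ex-post − ex-ante) = -3.4000% → -3.40%.

-3.40%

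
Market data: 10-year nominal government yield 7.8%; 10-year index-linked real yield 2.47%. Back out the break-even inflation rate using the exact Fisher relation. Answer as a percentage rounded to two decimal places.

5.20%

(1 + π) = (1 + i)/(1 + r) = 1.07800 / 1.02470 = 1.052015
Break-even inflation = 1.052015 − 1 → 5.20%.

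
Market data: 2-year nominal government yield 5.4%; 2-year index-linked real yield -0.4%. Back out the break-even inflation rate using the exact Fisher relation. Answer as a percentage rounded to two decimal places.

(1 + π) = (1 + i)/(1 + r) = 1.05400 / 0.99600 = 1.058233
Break-even inflation = 1.058233 − 1 → 5.82%.

5.82%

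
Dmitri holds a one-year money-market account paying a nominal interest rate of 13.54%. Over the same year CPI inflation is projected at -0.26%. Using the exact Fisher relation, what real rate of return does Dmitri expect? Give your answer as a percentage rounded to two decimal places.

13.84%

1 + r = 1.13540 / 0.99740 = 1.138360
r = 1.138360 − 1 = 13.8360%, i.e. 13.84%.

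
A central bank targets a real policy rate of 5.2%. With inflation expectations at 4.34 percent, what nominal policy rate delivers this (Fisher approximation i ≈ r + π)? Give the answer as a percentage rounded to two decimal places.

i ≈ r + π = 5.2% + 4.34% = 9.54%.

9.54%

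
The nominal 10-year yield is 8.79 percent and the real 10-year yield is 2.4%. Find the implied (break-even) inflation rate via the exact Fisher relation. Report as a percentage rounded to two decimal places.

(1 + π) = (1 + i)/(1 + r) = 1.08790 / 1.02400 = 1.062402
Break-even inflation = 1.062402 − 1 → 6.24%.

6.24%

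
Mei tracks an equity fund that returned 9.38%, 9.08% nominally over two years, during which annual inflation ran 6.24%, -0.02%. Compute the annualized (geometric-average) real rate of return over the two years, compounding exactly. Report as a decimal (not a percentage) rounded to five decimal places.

Compound the nominal returns: 1.0938 × 1.0908 = 1.19311704.
Compound inflation: 1.0624 × 0.9998 = 1.06218752.
Deflate: 1.19311704 / 1.06218752 = 1.12326404.
Annualized real rate = 1.12326404^(1/2) − 1 = 5.9842% → 0.05984.

0.05984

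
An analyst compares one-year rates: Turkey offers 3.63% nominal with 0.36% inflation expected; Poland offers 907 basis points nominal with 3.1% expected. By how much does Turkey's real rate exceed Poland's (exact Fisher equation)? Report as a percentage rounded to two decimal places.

Turkey: (1 + 0.0363)/(1 + 0.0036) − 1 = 3.2583%
Poland: (1 + 0.0907)/(1 + 0.0310) − 1 = 5.7905%
Differential = 3.2583% − 5.7905% = -2.5322% → -2.53%.

-2.53%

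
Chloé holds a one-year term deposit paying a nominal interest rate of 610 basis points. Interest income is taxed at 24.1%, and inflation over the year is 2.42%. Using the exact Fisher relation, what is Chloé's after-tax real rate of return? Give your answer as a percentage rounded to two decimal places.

After-tax nominal return = 6.1% × (1 − 0.241) = 4.6299%.
1 + r = 1.046299 / 1.02420 = 1.021577
After-tax real rate = 1.021577 − 1 → 2.16%.

2.16%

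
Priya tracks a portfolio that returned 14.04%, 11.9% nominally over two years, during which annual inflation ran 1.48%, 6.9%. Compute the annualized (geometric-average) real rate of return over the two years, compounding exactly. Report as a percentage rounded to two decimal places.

Nominal growth factor = 1.1404 × 1.1190 = 1.27610760
Price-level growth factor = 1.0148 × 1.0690 = 1.08482120
Real growth factor = 1.27610760 / 1.08482120 = 1.17632989
Annualized real rate = 1.17632989^(1/2) − 1 = 8.4587% → 8.46%.

8.46%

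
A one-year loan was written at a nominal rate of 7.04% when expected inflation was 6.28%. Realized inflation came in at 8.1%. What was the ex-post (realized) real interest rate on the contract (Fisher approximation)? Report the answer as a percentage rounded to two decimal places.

Ex-post: 7.04% − 8.1% = -1.060%
So the realized real rate is -1.06%.

-1.06%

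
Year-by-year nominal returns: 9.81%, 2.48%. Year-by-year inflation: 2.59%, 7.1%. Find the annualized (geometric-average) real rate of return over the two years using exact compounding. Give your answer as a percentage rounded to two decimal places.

Nominal growth factor = 1.0981 × 1.0248 = 1.12533288
Price-level growth factor = 1.0259 × 1.0710 = 1.09873890
Real growth factor = 1.12533288 / 1.09873890 = 1.02420409
Annualized real rate = 1.02420409^(1/2) − 1 = 1.2030% → 1.20%.

1.20%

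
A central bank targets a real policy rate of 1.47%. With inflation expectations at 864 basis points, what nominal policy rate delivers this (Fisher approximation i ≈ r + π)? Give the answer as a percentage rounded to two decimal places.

10.11%

i ≈ r + π = 1.47% + 8.64% = 10.11%.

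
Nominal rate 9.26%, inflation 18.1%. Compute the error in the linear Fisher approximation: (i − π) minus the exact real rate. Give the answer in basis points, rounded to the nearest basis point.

-135 basis points

Approximate: r ≈ 9.260% − 18.100% = -8.8400%
Exact: (1 + 0.0926)/(1 + 0.1810) − 1 = -7.4852%
Error = -8.8400% − (-7.4852%) = -1.3548% → -135 basis points.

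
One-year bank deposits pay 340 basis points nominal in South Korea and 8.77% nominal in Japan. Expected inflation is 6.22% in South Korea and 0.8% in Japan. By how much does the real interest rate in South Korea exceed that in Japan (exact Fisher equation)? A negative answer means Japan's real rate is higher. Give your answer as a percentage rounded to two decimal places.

-10.56%

South Korea: (1 + 0.0340)/(1 + 0.0622) − 1 = -2.6549%
Japan: (1 + 0.0877)/(1 + 0.0080) − 1 = 7.9067%
Differential = -2.6549% − 7.9067% = -10.5616% → -10.56%.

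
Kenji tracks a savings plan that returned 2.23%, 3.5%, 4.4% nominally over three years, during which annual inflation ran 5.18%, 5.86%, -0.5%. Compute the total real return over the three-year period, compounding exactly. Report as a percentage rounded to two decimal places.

-0.29%

Compound the nominal returns: 1.0223 × 1.0350 × 1.0440 = 1.104636.
Compound inflation: 1.0518 × 1.0586 × 0.9950 = 1.107868.
Deflate: 1.104636 / 1.107868 = 0.997082.
Total real return = 0.997082 − 1 → -0.29%.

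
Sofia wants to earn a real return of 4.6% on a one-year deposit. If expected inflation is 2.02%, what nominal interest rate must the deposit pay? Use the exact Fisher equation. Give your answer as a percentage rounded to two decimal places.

(1 + i) = (1 + r)(1 + π) = 1.04600 × 1.02020 = 1.0671292
i = 1.0671292 − 1, so the required nominal rate is 6.71%.

6.71%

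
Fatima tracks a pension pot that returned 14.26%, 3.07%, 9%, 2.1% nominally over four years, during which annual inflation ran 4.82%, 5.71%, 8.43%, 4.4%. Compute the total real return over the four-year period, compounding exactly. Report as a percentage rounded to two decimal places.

Nominal growth factor = 1.1426 × 1.0307 × 1.0900 × 1.0210 = 1.310626
Price-level growth factor = 1.0482 × 1.0571 × 1.0843 × 1.0440 = 1.254325
Real growth factor = 1.310626 / 1.254325 = 1.044885
Total real return = 1.044885 − 1 → 4.49%.

4.49%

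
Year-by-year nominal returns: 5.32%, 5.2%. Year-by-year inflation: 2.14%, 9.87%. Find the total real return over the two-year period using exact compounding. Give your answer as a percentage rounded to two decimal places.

-1.27%

Compound the nominal returns: 1.0532 × 1.0520 = 1.107966.
Compound inflation: 1.0214 × 1.0987 = 1.122212.
Deflate: 1.107966 / 1.122212 = 0.987306.
Total real return = 0.987306 − 1 → -1.27%.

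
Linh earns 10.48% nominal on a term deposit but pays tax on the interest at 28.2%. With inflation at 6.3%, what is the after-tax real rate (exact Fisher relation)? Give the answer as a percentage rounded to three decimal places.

1.152%

After-tax nominal return = 10.48% × (1 − 0.282) = 7.52464%.
1 + r = 1.0752464 / 1.06300 = 1.011521
After-tax real rate = 1.011521 − 1 → 1.152%.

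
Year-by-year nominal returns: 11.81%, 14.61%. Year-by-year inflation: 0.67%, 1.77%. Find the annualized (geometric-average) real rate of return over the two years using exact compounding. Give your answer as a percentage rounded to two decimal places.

11.84%

Compound the nominal returns: 1.1181 × 1.1461 = 1.28145441.
Compound inflation: 1.0067 × 1.0177 = 1.02451859.
Deflate: 1.28145441 / 1.02451859 = 1.25078688.
Annualized real rate = 1.25078688^(1/2) − 1 = 11.8386% → 11.84%.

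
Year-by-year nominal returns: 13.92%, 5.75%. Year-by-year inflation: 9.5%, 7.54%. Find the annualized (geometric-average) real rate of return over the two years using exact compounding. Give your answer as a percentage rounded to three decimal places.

Compound the nominal returns: 1.1392 × 1.0575 = 1.20470400.
Compound inflation: 1.0950 × 1.0754 = 1.17756300.
Deflate: 1.20470400 / 1.17756300 = 1.02304845.
Annualized real rate = 1.02304845^(1/2) − 1 = 1.1459% → 1.146%.

1.146%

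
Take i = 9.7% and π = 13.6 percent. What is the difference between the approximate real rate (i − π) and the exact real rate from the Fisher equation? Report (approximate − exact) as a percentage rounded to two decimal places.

Approximate: r ≈ 9.700% − 13.600% = -3.9000%
Exact: (1 + 0.0970)/(1 + 0.1360) − 1 = -3.4331%
Error = -3.9000% − (-3.4331%) = -0.4669% → -0.47%.

-0.47%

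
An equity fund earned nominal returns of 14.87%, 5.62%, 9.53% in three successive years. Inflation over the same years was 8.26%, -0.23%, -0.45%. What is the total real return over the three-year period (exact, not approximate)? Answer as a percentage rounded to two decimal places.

23.59%

Compound the nominal returns: 1.1487 × 1.0562 × 1.0953 = 1.328880.
Compound inflation: 1.0826 × 0.9977 × 0.9955 = 1.075250.
Deflate: 1.328880 / 1.075250 = 1.235881.
Total real return = 1.235881 − 1 → 23.59%.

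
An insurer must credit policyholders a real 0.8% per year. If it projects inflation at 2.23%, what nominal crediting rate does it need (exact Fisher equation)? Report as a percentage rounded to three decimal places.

3.048%

(1 + i) = (1 + r)(1 + π) = 1.00800 × 1.02230 = 1.0304784
i = 1.0304784 − 1, so the required nominal rate is 3.048%.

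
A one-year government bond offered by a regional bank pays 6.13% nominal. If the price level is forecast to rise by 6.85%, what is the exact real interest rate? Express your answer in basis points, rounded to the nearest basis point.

-67 basis points

By the Fisher equation, 1 + r = (1 + i)/(1 + π).
1 + r = 1.06130 / 1.06850 = 0.993262
r = 0.993262 − 1 = -0.6738%, i.e. -67 basis points.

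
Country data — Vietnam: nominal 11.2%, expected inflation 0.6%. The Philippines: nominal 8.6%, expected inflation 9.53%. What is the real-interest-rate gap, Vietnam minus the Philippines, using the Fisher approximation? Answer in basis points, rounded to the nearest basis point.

1153 basis points

Vietnam: 11.2% − 0.6% = 10.600%
The Philippines: 8.6% − 9.53% = -0.930%
Differential = 11.530% → 1153 basis points.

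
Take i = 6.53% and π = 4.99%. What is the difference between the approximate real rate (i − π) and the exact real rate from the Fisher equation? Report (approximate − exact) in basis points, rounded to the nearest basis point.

7 basis points

Approximate: r ≈ 6.530% − 4.990% = 1.5400%
Exact: (1 + 0.0653)/(1 + 0.0499) − 1 = 1.4668%
Error = 1.5400% − 1.4668% = 0.0732% → 7 basis points.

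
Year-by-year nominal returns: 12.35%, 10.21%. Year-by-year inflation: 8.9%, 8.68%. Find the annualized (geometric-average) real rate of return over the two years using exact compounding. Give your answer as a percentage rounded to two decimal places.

Nominal growth factor = 1.1235 × 1.1021 = 1.23820935
Price-level growth factor = 1.0890 × 1.0868 = 1.18352520
Real growth factor = 1.23820935 / 1.18352520 = 1.04620447
Annualized real rate = 1.04620447^(1/2) − 1 = 2.2841% → 2.28%.

2.28%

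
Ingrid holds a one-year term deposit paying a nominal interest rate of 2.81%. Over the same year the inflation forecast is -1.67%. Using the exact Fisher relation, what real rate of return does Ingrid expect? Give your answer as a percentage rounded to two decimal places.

4.56%

By the Fisher relation, 1 + r = (1 + i)/(1 + π).
1 + r = 1.02810 / 0.98330 = 1.045561
r = 1.045561 − 1 = 4.5561%, i.e. 4.56%.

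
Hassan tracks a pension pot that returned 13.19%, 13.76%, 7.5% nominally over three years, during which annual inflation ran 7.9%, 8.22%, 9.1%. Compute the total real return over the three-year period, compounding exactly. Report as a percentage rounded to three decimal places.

Compound the nominal returns: 1.1319 × 1.1376 × 1.0750 = 1.384223.
Compound inflation: 1.0790 × 1.0822 × 1.0910 = 1.273954.
Deflate: 1.384223 / 1.273954 = 1.086557.
Total real return = 1.086557 − 1 → 8.656%.

8.656%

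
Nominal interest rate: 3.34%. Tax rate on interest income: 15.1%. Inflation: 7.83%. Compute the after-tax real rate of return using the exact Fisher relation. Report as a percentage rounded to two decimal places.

-4.63%

After-tax nominal return = 3.34% × (1 − 0.151) = 2.83566%.
1 + r = 1.0283566 / 1.07830 = 0.953683
After-tax real rate = 0.953683 − 1 → -4.63%.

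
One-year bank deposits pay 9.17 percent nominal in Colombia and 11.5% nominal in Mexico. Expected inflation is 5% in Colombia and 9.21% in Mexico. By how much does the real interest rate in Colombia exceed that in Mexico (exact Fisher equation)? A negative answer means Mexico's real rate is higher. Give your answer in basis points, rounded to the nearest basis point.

187 basis points

Colombia: (1 + 0.0917)/(1 + 0.0500) − 1 = 3.9714%
Mexico: (1 + 0.1150)/(1 + 0.0921) − 1 = 2.0969%
Differential = 3.9714% − 2.0969% = 1.8746% → 187 basis points.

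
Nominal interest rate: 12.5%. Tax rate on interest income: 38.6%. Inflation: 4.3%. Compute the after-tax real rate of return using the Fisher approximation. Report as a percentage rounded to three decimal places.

3.375%

After-tax nominal return = 12.5% × (1 − 0.386) = 7.6750%.
r ≈ 7.6750% − 4.3% → 3.375%.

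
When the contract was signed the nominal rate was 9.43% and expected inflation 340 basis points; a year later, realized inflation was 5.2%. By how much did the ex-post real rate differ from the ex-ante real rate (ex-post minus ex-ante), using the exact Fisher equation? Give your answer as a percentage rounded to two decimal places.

-1.81%

Ex-ante: (1 + 0.0943)/(1 + 0.0340) − 1 = 5.8317%
Ex-post: (1 + 0.0943)/(1 + 0.0520) − 1 = 4.0209%
Difference (ex-post − ex-ante) = -1.8108% → -1.81%.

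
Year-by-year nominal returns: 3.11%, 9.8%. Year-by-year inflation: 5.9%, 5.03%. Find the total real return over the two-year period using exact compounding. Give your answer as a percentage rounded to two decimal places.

1.79%

Nominal growth factor = 1.0311 × 1.0980 = 1.132148
Price-level growth factor = 1.0590 × 1.0503 = 1.112268
Real growth factor = 1.132148 / 1.112268 = 1.017873
Total real return = 1.017873 − 1 → 1.79%.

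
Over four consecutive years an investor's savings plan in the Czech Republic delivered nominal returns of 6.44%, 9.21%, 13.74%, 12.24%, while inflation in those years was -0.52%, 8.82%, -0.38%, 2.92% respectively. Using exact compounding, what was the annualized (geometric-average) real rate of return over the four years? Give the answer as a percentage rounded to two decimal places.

Compound the nominal returns: 1.0644 × 1.0921 × 1.1374 × 1.1224 = 1.48398037.
Compound inflation: 0.9948 × 1.0882 × 0.9962 × 1.0292 = 1.10991779.
Deflate: 1.48398037 / 1.10991779 = 1.33701827.
Annualized real rate = 1.33701827^(1/4) − 1 = 7.5312% → 7.53%.

7.53%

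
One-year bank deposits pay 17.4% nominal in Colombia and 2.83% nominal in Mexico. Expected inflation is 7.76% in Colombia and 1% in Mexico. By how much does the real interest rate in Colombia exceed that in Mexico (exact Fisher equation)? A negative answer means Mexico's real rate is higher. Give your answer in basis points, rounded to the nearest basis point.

Colombia: (1 + 0.1740)/(1 + 0.0776) − 1 = 8.9458%
Mexico: (1 + 0.0283)/(1 + 0.0100) − 1 = 1.8119%
Differential = 8.9458% − 1.8119% = 7.1339% → 713 basis points.

713 basis points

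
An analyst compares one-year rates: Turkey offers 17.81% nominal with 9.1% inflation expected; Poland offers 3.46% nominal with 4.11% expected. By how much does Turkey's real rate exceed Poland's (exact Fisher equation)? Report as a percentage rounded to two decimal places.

8.61%

Turkey: (1 + 0.1781)/(1 + 0.0910) − 1 = 7.9835%
Poland: (1 + 0.0346)/(1 + 0.0411) − 1 = -0.6243%
Differential = 7.9835% − (-0.6243%) = 8.6078% → 8.61%.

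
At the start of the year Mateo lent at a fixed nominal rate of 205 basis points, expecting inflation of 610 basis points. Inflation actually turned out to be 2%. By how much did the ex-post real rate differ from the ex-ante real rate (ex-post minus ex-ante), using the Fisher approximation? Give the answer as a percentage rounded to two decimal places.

4.10%

Ex-ante: 2.05% − 6.1% = -4.050%
Ex-post: 2.05% − 2% = 0.050%
Difference (ex-post − ex-ante) = 4.1000% → 4.10%.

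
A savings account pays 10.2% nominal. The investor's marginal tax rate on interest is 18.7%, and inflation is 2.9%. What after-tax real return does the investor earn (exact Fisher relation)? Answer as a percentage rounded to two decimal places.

5.24%

After-tax nominal return = 10.2% × (1 − 0.187) = 8.2926%.
1 + r = 1.082926 / 1.02900 = 1.052406
After-tax real rate = 1.052406 − 1 → 5.24%.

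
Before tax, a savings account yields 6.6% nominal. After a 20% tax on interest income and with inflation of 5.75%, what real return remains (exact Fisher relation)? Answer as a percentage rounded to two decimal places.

After-tax nominal return = 6.6% × (1 − 0.2) = 5.2800%.
1 + r = 1.05280 / 1.05750 = 0.995556
After-tax real rate = 0.995556 − 1 → -0.44%.

-0.44%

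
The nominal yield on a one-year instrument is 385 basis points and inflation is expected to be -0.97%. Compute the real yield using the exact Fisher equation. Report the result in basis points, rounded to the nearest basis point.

487 basis points

1 + r = 1.03850 / 0.99030 = 1.048672
r = 1.048672 − 1 = 4.8672%, i.e. 487 basis points.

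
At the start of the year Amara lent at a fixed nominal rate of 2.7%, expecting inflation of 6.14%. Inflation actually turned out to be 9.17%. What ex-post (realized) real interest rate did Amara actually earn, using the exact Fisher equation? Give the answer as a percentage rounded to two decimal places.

-5.93%

Ex-post: (1 + 0.0270)/(1 + 0.0917) − 1 = -5.9265%
So the realized real rate is -5.93%.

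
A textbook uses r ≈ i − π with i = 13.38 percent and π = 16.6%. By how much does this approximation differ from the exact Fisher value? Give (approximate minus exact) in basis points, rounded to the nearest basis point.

Approximate: r ≈ 13.380% − 16.600% = -3.2200%
Exact: (1 + 0.1338)/(1 + 0.1660) − 1 = -2.7616%
Error = -3.2200% − (-2.7616%) = -0.4584% → -46 basis points.

-46 basis points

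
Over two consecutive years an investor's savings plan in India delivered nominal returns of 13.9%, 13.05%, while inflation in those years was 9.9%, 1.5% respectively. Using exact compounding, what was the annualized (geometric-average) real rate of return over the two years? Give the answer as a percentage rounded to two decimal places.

Nominal growth factor = 1.1390 × 1.1305 = 1.28763950
Price-level growth factor = 1.0990 × 1.0150 = 1.11548500
Real growth factor = 1.28763950 / 1.11548500 = 1.15433152
Annualized real rate = 1.15433152^(1/2) − 1 = 7.4398% → 7.44%.

7.44%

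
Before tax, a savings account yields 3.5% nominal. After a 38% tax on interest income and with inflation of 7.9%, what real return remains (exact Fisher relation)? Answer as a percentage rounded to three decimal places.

-5.310%

After-tax nominal return = 3.5% × (1 − 0.38) = 2.1700%.
1 + r = 1.02170 / 1.07900 = 0.9468953
After-tax real rate = 0.9468953 − 1 → -5.310%.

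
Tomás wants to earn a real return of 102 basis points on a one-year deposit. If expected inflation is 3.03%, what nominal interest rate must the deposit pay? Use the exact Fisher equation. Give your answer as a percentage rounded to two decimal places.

4.08%

(1 + i) = (1 + r)(1 + π) = 1.01020 × 1.03030 = 1.04080906
i = 1.04080906 − 1, so the required nominal rate is 4.08%.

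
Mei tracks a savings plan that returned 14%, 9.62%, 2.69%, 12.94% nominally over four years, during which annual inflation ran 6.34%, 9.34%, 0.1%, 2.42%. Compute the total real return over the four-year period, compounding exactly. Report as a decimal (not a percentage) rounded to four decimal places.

0.2158

Nominal growth factor = 1.1400 × 1.0962 × 1.0269 × 1.1294 = 1.449341
Price-level growth factor = 1.0634 × 1.0934 × 1.0010 × 1.0242 = 1.192050
Real growth factor = 1.449341 / 1.192050 = 1.215839
Total real return = 1.215839 − 1 → 0.2158.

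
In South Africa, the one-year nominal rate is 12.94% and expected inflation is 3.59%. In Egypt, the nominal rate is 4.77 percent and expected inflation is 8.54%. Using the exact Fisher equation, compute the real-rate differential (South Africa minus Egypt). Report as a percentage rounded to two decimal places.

12.50%

South Africa: (1 + 0.1294)/(1 + 0.0359) − 1 = 9.0260%
Egypt: (1 + 0.0477)/(1 + 0.0854) − 1 = -3.4734%
Differential = 9.0260% − (-3.4734%) = 12.4993% → 12.50%.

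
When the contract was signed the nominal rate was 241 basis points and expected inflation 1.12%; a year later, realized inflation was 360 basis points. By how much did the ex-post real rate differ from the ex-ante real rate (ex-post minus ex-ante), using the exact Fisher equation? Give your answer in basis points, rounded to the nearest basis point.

-242 basis points

Ex-ante: (1 + 0.0241)/(1 + 0.0112) − 1 = 1.2757%
Ex-post: (1 + 0.0241)/(1 + 0.0360) − 1 = -1.1486%
Difference (ex-post − ex-ante) = -2.4244% → -242 basis points.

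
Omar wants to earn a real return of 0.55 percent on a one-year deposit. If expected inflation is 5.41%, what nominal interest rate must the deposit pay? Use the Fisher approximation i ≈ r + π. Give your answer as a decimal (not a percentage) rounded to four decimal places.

i ≈ r + π = 0.55% + 5.41% = 0.0596.

0.0596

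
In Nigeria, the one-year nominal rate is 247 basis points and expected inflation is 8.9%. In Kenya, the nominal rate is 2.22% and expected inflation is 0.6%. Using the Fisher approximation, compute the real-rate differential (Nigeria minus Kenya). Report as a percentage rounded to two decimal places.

Nigeria: 2.47% − 8.9% = -6.430%
Kenya: 2.22% − 0.6% = 1.620%
Differential = -8.050% → -8.05%.

-8.05%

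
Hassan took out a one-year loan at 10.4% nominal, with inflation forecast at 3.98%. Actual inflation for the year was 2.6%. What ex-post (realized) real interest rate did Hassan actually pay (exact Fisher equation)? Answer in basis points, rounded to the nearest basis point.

760 basis points

Ex-post: (1 + 0.1040)/(1 + 0.0260) − 1 = 7.6023%
So the realized real rate is 760 basis points.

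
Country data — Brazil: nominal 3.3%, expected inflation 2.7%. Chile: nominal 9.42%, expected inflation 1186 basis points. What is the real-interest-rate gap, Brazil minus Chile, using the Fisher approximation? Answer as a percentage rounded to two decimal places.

Brazil: 3.3% − 2.7% = 0.600%
Chile: 9.42% − 11.86% = -2.440%
Differential = 3.040% → 3.04%.

3.04%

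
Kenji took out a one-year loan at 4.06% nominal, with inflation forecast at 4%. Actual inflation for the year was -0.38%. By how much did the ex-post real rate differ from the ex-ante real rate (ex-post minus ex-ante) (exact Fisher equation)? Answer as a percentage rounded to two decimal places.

4.40%

Ex-ante: (1 + 0.0406)/(1 + 0.0400) − 1 = 0.0577%
Ex-post: (1 + 0.0406)/(1 − 0.0038) − 1 = 4.4569%
Difference (ex-post − ex-ante) = 4.3992% → 4.40%.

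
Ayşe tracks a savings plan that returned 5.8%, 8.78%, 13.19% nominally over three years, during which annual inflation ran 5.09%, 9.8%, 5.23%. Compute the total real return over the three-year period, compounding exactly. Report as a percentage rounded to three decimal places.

Nominal growth factor = 1.0580 × 1.0878 × 1.1319 = 1.302695
Price-level growth factor = 1.0509 × 1.0980 × 1.0523 = 1.214237
Real growth factor = 1.302695 / 1.214237 = 1.072851
Total real return = 1.072851 − 1 → 7.285%.

7.285%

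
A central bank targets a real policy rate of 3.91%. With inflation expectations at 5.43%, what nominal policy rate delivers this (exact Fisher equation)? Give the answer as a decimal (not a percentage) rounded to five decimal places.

0.09552

(1 + i) = (1 + r)(1 + π) = 1.03910 × 1.05430 = 1.09552313
i = 1.09552313 − 1, so the required nominal rate is 0.09552.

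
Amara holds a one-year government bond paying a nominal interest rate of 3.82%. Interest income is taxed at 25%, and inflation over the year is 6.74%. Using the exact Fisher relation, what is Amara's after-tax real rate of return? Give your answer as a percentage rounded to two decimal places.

-3.63%

After-tax nominal return = 3.82% × (1 − 0.25) = 2.8650%.
1 + r = 1.02865 / 1.06740 = 0.963697
After-tax real rate = 0.963697 − 1 → -3.63%.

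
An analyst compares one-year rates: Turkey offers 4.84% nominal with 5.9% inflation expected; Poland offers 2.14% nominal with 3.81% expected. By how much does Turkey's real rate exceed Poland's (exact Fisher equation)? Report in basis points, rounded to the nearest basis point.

Turkey: (1 + 0.0484)/(1 + 0.0590) − 1 = -1.0009%
Poland: (1 + 0.0214)/(1 + 0.0381) − 1 = -1.6087%
Differential = -1.0009% − (-1.6087%) = 0.6078% → 61 basis points.

61 basis points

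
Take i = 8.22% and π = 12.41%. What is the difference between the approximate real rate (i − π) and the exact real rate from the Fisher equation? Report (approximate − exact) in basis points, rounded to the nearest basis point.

-46 basis points

Approximate: r ≈ 8.220% − 12.410% = -4.1900%
Exact: (1 + 0.0822)/(1 + 0.1241) − 1 = -3.7274%
Error = -4.1900% − (-3.7274%) = -0.4626% → -46 basis points.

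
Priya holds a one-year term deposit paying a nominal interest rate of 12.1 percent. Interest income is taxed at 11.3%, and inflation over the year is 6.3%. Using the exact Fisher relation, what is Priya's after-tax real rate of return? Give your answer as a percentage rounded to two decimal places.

After-tax nominal return = 12.1% × (1 − 0.113) = 10.7327%.
1 + r = 1.107327 / 1.06300 = 1.041700
After-tax real rate = 1.041700 − 1 → 4.17%.

4.17%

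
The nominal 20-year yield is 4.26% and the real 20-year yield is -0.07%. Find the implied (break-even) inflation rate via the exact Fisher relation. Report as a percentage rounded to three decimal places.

(1 + π) = (1 + i)/(1 + r) = 1.04260 / 0.99930 = 1.043330
Break-even inflation = 1.043330 − 1 → 4.333%.

4.333%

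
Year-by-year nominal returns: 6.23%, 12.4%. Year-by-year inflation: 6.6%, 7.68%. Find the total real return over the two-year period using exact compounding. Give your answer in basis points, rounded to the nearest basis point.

Compound the nominal returns: 1.0623 × 1.1240 = 1.194025.
Compound inflation: 1.0660 × 1.0768 = 1.147869.
Deflate: 1.194025 / 1.147869 = 1.040211.
Total real return = 1.040211 − 1 → 402 basis points.

402 basis points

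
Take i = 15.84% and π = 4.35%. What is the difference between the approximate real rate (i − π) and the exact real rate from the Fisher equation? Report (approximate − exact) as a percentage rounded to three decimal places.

Approximate: r ≈ 15.840% − 4.350% = 11.4900%
Exact: (1 + 0.1584)/(1 + 0.0435) − 1 = 11.0110%
Error = 11.4900% − 11.0110% = 0.4790% → 0.479%.

0.479%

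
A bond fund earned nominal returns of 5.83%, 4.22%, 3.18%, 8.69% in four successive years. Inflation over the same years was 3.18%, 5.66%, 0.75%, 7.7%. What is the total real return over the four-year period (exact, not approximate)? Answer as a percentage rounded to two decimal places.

4.56%

Compound the nominal returns: 1.0583 × 1.0422 × 1.0318 × 1.0869 = 1.236930.
Compound inflation: 1.0318 × 1.0566 × 1.0075 × 1.0770 = 1.182951.
Deflate: 1.236930 / 1.182951 = 1.045630.
Total real return = 1.045630 − 1 → 4.56%.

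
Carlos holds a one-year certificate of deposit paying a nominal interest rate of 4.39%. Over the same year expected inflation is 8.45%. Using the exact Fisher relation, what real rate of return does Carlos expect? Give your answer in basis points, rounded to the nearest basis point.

-374 basis points

By the Fisher relation, 1 + r = (1 + i)/(1 + π).
1 + r = 1.04390 / 1.08450 = 0.962563
r = 0.962563 − 1 = -3.7437%, i.e. -374 basis points.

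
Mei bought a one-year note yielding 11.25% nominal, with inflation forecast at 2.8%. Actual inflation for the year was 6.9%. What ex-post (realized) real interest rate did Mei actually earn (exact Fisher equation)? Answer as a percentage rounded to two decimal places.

4.07%

Ex-post: (1 + 0.1125)/(1 + 0.0690) − 1 = 4.0692%
So the realized real rate is 4.07%.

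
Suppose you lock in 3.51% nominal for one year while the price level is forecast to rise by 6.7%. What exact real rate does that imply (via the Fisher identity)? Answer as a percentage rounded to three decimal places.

By the Fisher identity, 1 + r = (1 + i)/(1 + π).
1 + r = 1.03510 / 1.06700 = 0.970103
r = 0.970103 − 1 = -2.9897%, i.e. -2.990%.

-2.990%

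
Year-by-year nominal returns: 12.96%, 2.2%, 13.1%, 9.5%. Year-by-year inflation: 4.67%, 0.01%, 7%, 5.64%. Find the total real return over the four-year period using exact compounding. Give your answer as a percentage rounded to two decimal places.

Nominal growth factor = 1.1296 × 1.0220 × 1.1310 × 1.0950 = 1.429724
Price-level growth factor = 1.0467 × 1.0001 × 1.0700 × 1.0564 = 1.183254
Real growth factor = 1.429724 / 1.183254 = 1.208299
Total real return = 1.208299 − 1 → 20.83%.

20.83%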